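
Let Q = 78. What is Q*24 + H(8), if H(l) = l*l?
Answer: 1936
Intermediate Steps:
H(l) = l²
Q*24 + H(8) = 78*24 + 8² = 1872 + 64 = 1936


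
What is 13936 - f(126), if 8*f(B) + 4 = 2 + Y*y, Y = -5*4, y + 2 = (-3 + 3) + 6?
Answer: 55785/4 ≈ 13946.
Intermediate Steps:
y = 4 (y = -2 + ((-3 + 3) + 6) = -2 + (0 + 6) = -2 + 6 = 4)
Y = -20
f(B) = -41/4 (f(B) = -1/2 + (2 - 20*4)/8 = -1/2 + (2 - 80)/8 = -1/2 + (1/8)*(-78) = -1/2 - 39/4 = -41/4)
13936 - f(126) = 13936 - 1*(-41/4) = 13936 + 41/4 = 55785/4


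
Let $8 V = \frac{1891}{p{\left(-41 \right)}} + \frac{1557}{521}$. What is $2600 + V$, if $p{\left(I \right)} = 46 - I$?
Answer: $\frac{471961135}{181308} \approx 2603.1$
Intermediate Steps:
$V = \frac{560335}{181308}$ ($V = \frac{\frac{1891}{46 - -41} + \frac{1557}{521}}{8} = \frac{\frac{1891}{46 + 41} + 1557 \cdot \frac{1}{521}}{8} = \frac{\frac{1891}{87} + \frac{1557}{521}}{8} = \frac{1}{8} \cdot \frac{1120670}{45327} = \frac{560335}{181308} \approx 3.0905$)
$2600 + V = 2600 + \frac{560335}{181308} = \frac{471961135}{181308}$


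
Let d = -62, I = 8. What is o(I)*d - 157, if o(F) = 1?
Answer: -219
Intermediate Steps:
o(I)*d - 157 = 1*(-62) - 157 = -62 - 157 = -219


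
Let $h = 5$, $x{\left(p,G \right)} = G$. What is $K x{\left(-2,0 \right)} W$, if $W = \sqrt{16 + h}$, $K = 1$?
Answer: $0$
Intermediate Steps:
$W = \sqrt{21}$ ($W = \sqrt{16 + 5} = \sqrt{21} \approx 4.5826$)
$K x{\left(-2,0 \right)} W = 1 \cdot 0 \sqrt{21} = 0 \sqrt{21} = 0$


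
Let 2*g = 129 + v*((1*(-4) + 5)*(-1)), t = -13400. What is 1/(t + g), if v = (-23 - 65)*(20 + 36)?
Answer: -2/21743 ≈ -9.1984e-5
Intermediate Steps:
v = -4928 (v = -88*56 = -4928)
g = 5057/2 (g = (129 - 4928*(1*(-4) + 5)*(-1))/2 = (129 - 4928*(-4 + 5)*(-1))/2 = (129 - 4928*(-1))/2 = (129 + 4928)/2 = (1/2)*5057 = 5057/2 ≈ 2528.5)
1/(t + g) = 1/(-13400 + 5057/2) = 1/(-21743/2) = -2/21743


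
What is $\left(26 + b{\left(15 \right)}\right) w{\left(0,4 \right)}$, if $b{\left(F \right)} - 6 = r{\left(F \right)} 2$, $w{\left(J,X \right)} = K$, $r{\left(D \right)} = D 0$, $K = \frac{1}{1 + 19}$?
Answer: $\frac{8}{5} \approx 1.6$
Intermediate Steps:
$K = \frac{1}{20} \approx 0.05$
$r{\left(D \right)} = 0$
$w{\left(J,X \right)} = \frac{1}{20}$
$b{\left(F \right)} = 6$ ($b{\left(F \right)} = 6 + 0 \cdot 2 = 6 + 0 = 6$)
$\left(26 + b{\left(15 \right)}\right) w{\left(0,4 \right)} = \left(26 + 6\right) \frac{1}{20} = 32 \cdot \frac{1}{20} = \frac{8}{5}$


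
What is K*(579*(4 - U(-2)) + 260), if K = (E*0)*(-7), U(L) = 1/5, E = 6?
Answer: 0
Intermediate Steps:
U(L) = ⅕ (U(L) = 1*(⅕) = ⅕)
K = 0 (K = (6*0)*(-7) = 0*(-7) = 0)
K*(579*(4 - U(-2)) + 260) = 0*(579*(4 - 1*⅕) + 260) = 0*(579*(4 - ⅕) + 260) = 0*(579*(19/5) + 260) = 0*(11001/5 + 260) = 0*(12301/5) = 0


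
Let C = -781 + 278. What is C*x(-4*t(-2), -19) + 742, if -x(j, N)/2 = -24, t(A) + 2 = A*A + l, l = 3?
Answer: -23402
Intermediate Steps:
C = -503
t(A) = 1 + A² (t(A) = -2 + (A*A + 3) = -2 + (A² + 3) = -2 + (3 + A²) = 1 + A²)
x(j, N) = 48 (x(j, N) = -2*(-24) = 48)
C*x(-4*t(-2), -19) + 742 = -503*48 + 742 = -24144 + 742 = -23402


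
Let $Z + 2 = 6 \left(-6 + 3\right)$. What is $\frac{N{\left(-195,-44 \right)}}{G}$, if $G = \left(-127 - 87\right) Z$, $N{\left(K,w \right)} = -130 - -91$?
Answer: $- \frac{39}{4280} \approx -0.0091121$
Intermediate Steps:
$Z = -20$ ($Z = -2 + 6 \left(-6 + 3\right) = -2 + 6 \left(-3\right) = -2 - 18 = -20$)
$N{\left(K,w \right)} = -39$ ($N{\left(K,w \right)} = -130 + 91 = -39$)
$G = 4280$ ($G = \left(-127 - 87\right) \left(-20\right) = \left(-214\right) \left(-20\right) = 4280$)
$\frac{N{\left(-195,-44 \right)}}{G} = - \frac{39}{4280}$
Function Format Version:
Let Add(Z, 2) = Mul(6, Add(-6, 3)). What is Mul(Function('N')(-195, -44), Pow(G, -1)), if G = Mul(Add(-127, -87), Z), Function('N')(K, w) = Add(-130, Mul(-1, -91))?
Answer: Rational(-39, 4280) ≈ -0.0091121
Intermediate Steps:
Z = -20 (Z = Add(-2, Mul(6, Add(-6, 3))) = Add(-2, Mul(6, -3)) = Add(-2, -18) = -20)
Function('N')(K, w) = -39 (Function('N')(K, w) = Add(-130, 91) = -39)
G = 4280 (G = Mul(Add(-127, -87), -20) = Mul(-214, -20) = 4280)
Mul(Function('N')(-195, -44), Pow(G, -1)) = Mul(-39, Pow(4280, -1)) = Mul(-39, Rational(1, 4280)) = Rational(-39, 4280)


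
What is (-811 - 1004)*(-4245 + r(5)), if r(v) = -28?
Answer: 7755495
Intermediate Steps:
(-811 - 1004)*(-4245 + r(5)) = (-811 - 1004)*(-4245 - 28) = -1815*(-4273) = 7755495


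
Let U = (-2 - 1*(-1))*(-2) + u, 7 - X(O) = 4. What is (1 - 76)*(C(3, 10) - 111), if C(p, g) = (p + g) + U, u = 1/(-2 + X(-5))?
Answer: 7125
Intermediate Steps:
X(O) = 3 (X(O) = 7 - 1*4 = 7 - 4 = 3)
u = 1 (u = 1/(-2 + 3) = 1/1 = 1)
U = 3 (U = (-2 - 1*(-1))*(-2) + 1 = (-2 + 1)*(-2) + 1 = -1*(-2) + 1 = 2 + 1 = 3)
C(p, g) = 3 + g + p (C(p, g) = (p + g) + 3 = (g + p) + 3 = 3 + g + p)
(1 - 76)*(C(3, 10) - 111) = (1 - 76)*((3 + 10 + 3) - 111) = -75*(16 - 111) = -75*(-95) = 7125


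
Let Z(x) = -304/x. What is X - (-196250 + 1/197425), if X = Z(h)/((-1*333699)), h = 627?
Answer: 426658750509115483/2174057327475 ≈ 1.9625e+5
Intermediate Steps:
X = 16/11012067 (X = (-304/627)/((-1*333699)) = -304*1/627/(-333699) = -16/33*(-1/333699) = 16/11012067 ≈ 1.4530e-6)
X - (-196250 + 1/197425) = 16/11012067 - (-196250 + 1/197425) = 16/11012067 - 1*(-38744656249/197425) = 16/11012067 + 38744656249/197425 = 426658750509115483/2174057327475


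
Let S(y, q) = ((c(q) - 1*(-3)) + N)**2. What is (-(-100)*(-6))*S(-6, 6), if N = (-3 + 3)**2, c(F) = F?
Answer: -48600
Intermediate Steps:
N = 0 (N = 0**2 = 0)
S(y, q) = (3 + q)**2 (S(y, q) = ((q - 1*(-3)) + 0)**2 = ((q + 3) + 0)**2 = ((3 + q) + 0)**2 = (3 + q)**2)
(-(-100)*(-6))*S(-6, 6) = (-(-100)*(-6))*(3 + 6)**2 = -20*30*9**2 = -600*81 = -48600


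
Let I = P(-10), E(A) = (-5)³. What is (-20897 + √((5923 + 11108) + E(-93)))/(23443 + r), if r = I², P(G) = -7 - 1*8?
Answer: -20897/23668 + √16906/23668 ≈ -0.87743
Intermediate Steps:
E(A) = -125
P(G) = -15 (P(G) = -7 - 8 = -15)
I = -15
r = 225 (r = (-15)² = 225)
(-20897 + √((5923 + 11108) + E(-93)))/(23443 + r) = (-20897 + √((5923 + 11108) - 125))/(23443 + 225) = (-20897 + √(17031 - 125))/23668 = (-20897 + √16906)*(1/23668) = -20897/23668 + √16906/23668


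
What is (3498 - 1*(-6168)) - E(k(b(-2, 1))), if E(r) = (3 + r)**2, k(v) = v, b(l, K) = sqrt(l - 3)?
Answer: 9662 - 6*I*sqrt(5) ≈ 9662.0 - 13.416*I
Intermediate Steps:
b(l, K) = sqrt(-3 + l)
(3498 - 1*(-6168)) - E(k(b(-2, 1))) = (3498 - 1*(-6168)) - (3 + sqrt(-3 - 2))**2 = (3498 + 6168) - (3 + sqrt(-5))**2 = 9666 - (3 + I*sqrt(5))**2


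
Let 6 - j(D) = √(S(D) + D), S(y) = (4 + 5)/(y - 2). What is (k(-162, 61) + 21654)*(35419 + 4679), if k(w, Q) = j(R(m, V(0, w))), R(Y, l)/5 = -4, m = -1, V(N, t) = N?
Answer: 868522680 - 20049*I*√9878/11 ≈ 8.6852e+8 - 1.8115e+5*I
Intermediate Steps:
R(Y, l) = -20 (R(Y, l) = 5*(-4) = -20)
S(y) = 9/(-2 + y)
j(D) = 6 - √(D + 9/(-2 + D)) (j(D) = 6 - √(9/(-2 + D) + D) = 6 - √(D + 9/(-2 + D)))
k(w, Q) = 6 - I*√9878/22 (k(w, Q) = 6 - √((9 - 20*(-2 - 20))/(-2 - 20)) = 6 - √((9 - 20*(-22))/(-22)) = 6 - √(-(9 + 440)/22) = 6 - √(-1/22*449) = 6 - √(-449/22) = 6 - I*√9878/22)
(k(-162, 61) + 21654)*(35419 + 4679) = ((6 - I*√9878/22) + 21654)*(35419 + 4679) = (21660 - I*√9878/22)*40098 = 868522680 - 20049*I*√9878/11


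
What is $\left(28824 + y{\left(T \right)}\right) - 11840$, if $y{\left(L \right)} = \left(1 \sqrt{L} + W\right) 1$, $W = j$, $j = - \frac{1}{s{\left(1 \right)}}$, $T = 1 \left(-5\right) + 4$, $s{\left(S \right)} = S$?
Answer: $16983 + i \approx 16983.0 + 1.0 i$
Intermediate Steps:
$T = -1$ ($T = -5 + 4 = -1$)
$j = -1$ ($j = - 1^{-1} = \left(-1\right) 1 = -1$)
$W = -1$
$y{\left(L \right)} = -1 + \sqrt{L}$ ($y{\left(L \right)} = \left(1 \sqrt{L} - 1\right) 1 = \left(\sqrt{L} - 1\right) 1 = \left(-1 + \sqrt{L}\right) 1 = -1 + \sqrt{L}$)
$\left(28824 + y{\left(T \right)}\right) - 11840 = \left(28824 - \left(1 - \sqrt{-1}\right)\right) - 11840 = \left(28824 - \left(1 - i\right)\right) - 11840 = \left(28823 + i\right) - 11840 = 16983 + i$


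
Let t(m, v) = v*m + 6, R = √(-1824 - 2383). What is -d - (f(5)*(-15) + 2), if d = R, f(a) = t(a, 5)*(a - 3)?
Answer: 928 - I*√4207 ≈ 928.0 - 64.861*I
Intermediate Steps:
R = I*√4207 (R = √(-4207) = I*√4207 ≈ 64.861*I)
t(m, v) = 6 + m*v (t(m, v) = m*v + 6 = 6 + m*v)
f(a) = (-3 + a)*(6 + 5*a) (f(a) = (6 + a*5)*(a - 3) = (6 + 5*a)*(-3 + a) = (-3 + a)*(6 + 5*a))
d = I*√4207 ≈ 64.861*I
-d - (f(5)*(-15) + 2) = -I*√4207 - (((-3 + 5)*(6 + 5*5))*(-15) + 2) = -I*√4207 - ((2*(6 + 25))*(-15) + 2) = -I*√4207 - ((2*31)*(-15) + 2) = -I*√4207 - (62*(-15) + 2) = -I*√4207 - (-930 + 2) = -I*√4207 - 1*(-928) = -I*√4207 + 928 = 928 - I*√4207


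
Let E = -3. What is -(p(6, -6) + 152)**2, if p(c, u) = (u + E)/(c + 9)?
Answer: -573049/25 ≈ -22922.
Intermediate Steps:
p(c, u) = (-3 + u)/(9 + c) (p(c, u) = (u - 3)/(c + 9) = (-3 + u)/(9 + c))
-(p(6, -6) + 152)**2 = -((-3 - 6)/(9 + 6) + 152)**2 = -(-9/15 + 152)**2 = -((1/15)*(-9) + 152)**2 = -(-3/5 + 152)**2 = -(757/5)**2 = -1*573049/25 = -573049/25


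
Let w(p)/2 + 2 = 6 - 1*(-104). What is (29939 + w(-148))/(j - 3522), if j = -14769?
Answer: -30155/18291 ≈ -1.6486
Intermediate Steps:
w(p) = 216 (w(p) = -4 + 2*(6 - 1*(-104)) = -4 + 2*(6 + 104) = -4 + 2*110 = -4 + 220 = 216)
(29939 + w(-148))/(j - 3522) = (29939 + 216)/(-14769 - 3522) = 30155/(-18291) = 30155*(-1/18291) = -30155/18291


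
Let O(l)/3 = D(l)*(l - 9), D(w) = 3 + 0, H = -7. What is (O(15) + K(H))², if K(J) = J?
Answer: 2209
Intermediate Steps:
D(w) = 3
O(l) = -81 + 9*l (O(l) = 3*(3*(l - 9)) = 3*(3*(-9 + l)) = 3*(-27 + 3*l) = -81 + 9*l)
(O(15) + K(H))² = ((-81 + 9*15) - 7)² = ((-81 + 135) - 7)² = (54 - 7)² = 47² = 2209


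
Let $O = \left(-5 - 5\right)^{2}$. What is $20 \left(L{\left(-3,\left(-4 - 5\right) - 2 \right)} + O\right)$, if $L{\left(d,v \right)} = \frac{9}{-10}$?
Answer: $1982$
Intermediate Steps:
$L{\left(d,v \right)} = - \frac{9}{10}$ ($L{\left(d,v \right)} = 9 \left(- \frac{1}{10}\right) = - \frac{9}{10}$)
$O = 100$ ($O = \left(-10\right)^{2} = 100$)
$20 \left(L{\left(-3,\left(-4 - 5\right) - 2 \right)} + O\right) = 20 \left(- \frac{9}{10} + 100\right) = 20 \cdot \frac{991}{10} = 1982$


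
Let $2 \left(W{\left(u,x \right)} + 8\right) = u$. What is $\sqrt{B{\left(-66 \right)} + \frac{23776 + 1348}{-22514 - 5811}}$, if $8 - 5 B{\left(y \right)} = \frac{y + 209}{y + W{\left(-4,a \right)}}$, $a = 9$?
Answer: $\frac{\sqrt{417195217}}{19570} \approx 1.0437$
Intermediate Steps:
$W{\left(u,x \right)} = -8 + \frac{u}{2}$
$B{\left(y \right)} = \frac{8}{5} - \frac{209 + y}{5 \left(-10 + y\right)}$ ($B{\left(y \right)} = \frac{8}{5} - \frac{\left(y + 209\right) \frac{1}{y + \left(-8 + \frac{1}{2} \left(-4\right)\right)}}{5} = \frac{8}{5} - \frac{\left(209 + y\right) \frac{1}{y - 10}}{5} = \frac{8}{5} - \frac{\left(209 + y\right) \frac{1}{-10 + y}}{5} = \frac{8}{5} - \frac{\frac{1}{-10 + y} \left(209 + y\right)}{5} = \frac{8}{5} - \frac{209 + y}{5 \left(-10 + y\right)}$)
$\sqrt{B{\left(-66 \right)} + \frac{23776 + 1348}{-22514 - 5811}} = \sqrt{\frac{-289 + 7 \left(-66\right)}{5 \left(-10 - 66\right)} + \frac{23776 + 1348}{-22514 - 5811}} = \sqrt{\frac{-289 - 462}{5 \left(-76\right)} + \frac{25124}{-28325}} = \sqrt{\frac{1}{5} \left(- \frac{1}{76}\right) \left(-751\right) + 25124 \left(- \frac{1}{28325}\right)} = \sqrt{\frac{751}{380} - \frac{2284}{2575}} = \sqrt{\frac{213181}{195700}} = \frac{\sqrt{417195217}}{19570}$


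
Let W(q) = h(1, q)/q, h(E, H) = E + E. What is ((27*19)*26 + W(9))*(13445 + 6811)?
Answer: 810537088/3 ≈ 2.7018e+8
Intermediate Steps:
h(E, H) = 2*E
W(q) = 2/q (W(q) = (2*1)/q = 2/q)
((27*19)*26 + W(9))*(13445 + 6811) = ((27*19)*26 + 2/9)*(13445 + 6811) = (513*26 + 2*(1/9))*20256 = (13338 + 2/9)*20256 = (120044/9)*20256 = 810537088/3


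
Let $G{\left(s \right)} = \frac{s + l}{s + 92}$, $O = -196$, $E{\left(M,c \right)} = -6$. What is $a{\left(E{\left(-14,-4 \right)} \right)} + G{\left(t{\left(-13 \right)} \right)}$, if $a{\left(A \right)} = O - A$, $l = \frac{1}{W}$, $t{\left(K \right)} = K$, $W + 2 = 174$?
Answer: $- \frac{2583955}{13588} \approx -190.16$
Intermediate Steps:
$W = 172$ ($W = -2 + 174 = 172$)
$l = \frac{1}{172} \approx 0.005814$
$G{\left(s \right)} = \frac{\frac{1}{172} + s}{92 + s}$ ($G{\left(s \right)} = \frac{s + \frac{1}{172}}{s + 92} = \frac{\frac{1}{172} + s}{92 + s}$)
$a{\left(A \right)} = -196 - A$
$a{\left(E{\left(-14,-4 \right)} \right)} + G{\left(t{\left(-13 \right)} \right)} = \left(-196 - -6\right) + \frac{\frac{1}{172} - 13}{92 - 13} = \left(-196 + 6\right) + \frac{1}{79} \left(- \frac{2235}{172}\right) = -190 + \frac{1}{79} \left(- \frac{2235}{172}\right) = -190 - \frac{2235}{13588} = - \frac{2583955}{13588}$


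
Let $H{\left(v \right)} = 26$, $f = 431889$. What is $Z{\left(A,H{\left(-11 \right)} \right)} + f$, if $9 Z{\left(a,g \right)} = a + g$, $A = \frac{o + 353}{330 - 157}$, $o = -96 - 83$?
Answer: $\frac{672455845}{1557} \approx 4.3189 \cdot 10^{5}$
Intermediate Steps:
$o = -179$
$A = \frac{174}{173}$ ($A = \frac{-179 + 353}{330 - 157} = \frac{174}{173} \approx 1.0058$)
$Z{\left(a,g \right)} = \frac{a}{9} + \frac{g}{9}$ ($Z{\left(a,g \right)} = \frac{a + g}{9} = \frac{a}{9} + \frac{g}{9}$)
$Z{\left(A,H{\left(-11 \right)} \right)} + f = \left(\frac{1}{9} \cdot \frac{174}{173} + \frac{1}{9} \cdot 26\right) + 431889 = \left(\frac{58}{519} + \frac{26}{9}\right) + 431889 = \frac{4672}{1557} + 431889 = \frac{672455845}{1557}$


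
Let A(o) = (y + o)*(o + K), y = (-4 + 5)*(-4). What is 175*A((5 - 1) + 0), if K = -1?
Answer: 0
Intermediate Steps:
y = -4 (y = 1*(-4) = -4)
A(o) = (-1 + o)*(-4 + o) (A(o) = (-4 + o)*(o - 1) = (-4 + o)*(-1 + o) = (-1 + o)*(-4 + o))
175*A((5 - 1) + 0) = 175*(4 + ((5 - 1) + 0)² - 5*((5 - 1) + 0)) = 175*(4 + (4 + 0)² - 5*(4 + 0)) = 175*(4 + 4² - 5*4) = 175*(4 + 16 - 20) = 175*0 = 0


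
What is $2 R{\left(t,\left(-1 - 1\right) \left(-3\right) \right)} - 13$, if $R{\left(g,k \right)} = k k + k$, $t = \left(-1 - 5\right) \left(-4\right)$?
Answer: $71$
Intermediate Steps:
$t = 24$ ($t = \left(-6\right) \left(-4\right) = 24$)
$R{\left(g,k \right)} = k + k^{2}$ ($R{\left(g,k \right)} = k^{2} + k = k + k^{2}$)
$2 R{\left(t,\left(-1 - 1\right) \left(-3\right) \right)} - 13 = 2 \left(-1 - 1\right) \left(-3\right) \left(1 + \left(-1 - 1\right) \left(-3\right)\right) - 13 = 2 \left(-2\right) \left(-3\right) \left(1 - -6\right) - 13 = 2 \cdot 6 \left(1 + 6\right) - 13 = 2 \cdot 6 \cdot 7 - 13 = 2 \cdot 42 - 13 = 84 - 13 = 71$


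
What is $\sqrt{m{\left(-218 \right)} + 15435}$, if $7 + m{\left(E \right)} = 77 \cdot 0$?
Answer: $2 \sqrt{3857} \approx 124.21$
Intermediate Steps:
$m{\left(E \right)} = -7$ ($m{\left(E \right)} = -7 + 77 \cdot 0 = -7 + 0 = -7$)
$\sqrt{m{\left(-218 \right)} + 15435} = \sqrt{-7 + 15435} = \sqrt{15428} = 2 \sqrt{3857}$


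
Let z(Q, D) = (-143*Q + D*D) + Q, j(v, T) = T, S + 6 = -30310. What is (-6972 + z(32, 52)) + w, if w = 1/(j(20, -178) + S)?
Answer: -268713129/30494 ≈ -8812.0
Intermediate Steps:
S = -30316 (S = -6 - 30310 = -30316)
z(Q, D) = D² - 142*Q (z(Q, D) = (-143*Q + D²) + Q = (D² - 143*Q) + Q = D² - 142*Q)
w = -1/30494 (w = 1/(-178 - 30316) = 1/(-30494) = -1/30494 ≈ -3.2793e-5)
(-6972 + z(32, 52)) + w = (-6972 + (52² - 142*32)) - 1/30494 = (-6972 + (2704 - 4544)) - 1/30494 = (-6972 - 1840) - 1/30494 = -8812 - 1/30494 = -268713129/30494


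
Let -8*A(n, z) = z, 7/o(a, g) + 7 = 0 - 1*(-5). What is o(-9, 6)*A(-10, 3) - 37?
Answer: -571/16 ≈ -35.688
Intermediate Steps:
o(a, g) = -7/2 (o(a, g) = 7/(-7 + (0 - 1*(-5))) = 7/(-7 + (0 + 5)) = 7/(-7 + 5) = 7/(-2) = 7*(-½) = -7/2)
A(n, z) = -z/8
o(-9, 6)*A(-10, 3) - 37 = -(-7)*3/16 - 37 = -7/2*(-3/8) - 37 = 21/16 - 37 = -571/16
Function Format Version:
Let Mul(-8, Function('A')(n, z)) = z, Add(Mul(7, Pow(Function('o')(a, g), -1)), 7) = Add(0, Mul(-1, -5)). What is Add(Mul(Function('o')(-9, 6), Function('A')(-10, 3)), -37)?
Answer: Rational(-571, 16) ≈ -35.688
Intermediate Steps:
Function('o')(a, g) = Rational(-7, 2) (Function('o')(a, g) = Mul(7, Pow(Add(-7, Add(0, Mul(-1, -5))), -1)) = Mul(7, Pow(Add(-7, Add(0, 5)), -1)) = Mul(7, Pow(Add(-7, 5), -1)) = Mul(7, Pow(-2, -1)) = Mul(7, Rational(-1, 2)) = Rational(-7, 2))
Function('A')(n, z) = Mul(Rational(-1, 8), z)
Add(Mul(Function('o')(-9, 6), Function('A')(-10, 3)), -37) = Add(Mul(Rational(-7, 2), Mul(Rational(-1, 8), 3)), -37) = Add(Mul(Rational(-7, 2), Rational(-3, 8)), -37) = Add(Rational(21, 16), -37) = Rational(-571, 16)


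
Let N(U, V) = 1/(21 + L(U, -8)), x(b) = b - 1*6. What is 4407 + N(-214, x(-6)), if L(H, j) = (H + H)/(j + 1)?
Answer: 2534032/575 ≈ 4407.0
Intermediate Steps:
L(H, j) = 2*H/(1 + j) (L(H, j) = (2*H)/(1 + j) = 2*H/(1 + j))
x(b) = -6 + b (x(b) = b - 6 = -6 + b)
N(U, V) = 1/(21 - 2*U/7) (N(U, V) = 1/(21 + 2*U/(1 - 8)) = 1/(21 + 2*U/(-7)) = 1/(21 + 2*U*(-1/7)) = 1/(21 - 2*U/7))
4407 + N(-214, x(-6)) = 4407 + 7/(147 - 2*(-214)) = 4407 + 7/(147 + 428) = 4407 + 7/575 = 2534032/575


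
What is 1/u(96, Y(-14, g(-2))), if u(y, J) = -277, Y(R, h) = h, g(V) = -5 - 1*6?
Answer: -1/277 ≈ -0.0036101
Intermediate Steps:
g(V) = -11 (g(V) = -5 - 6 = -11)
1/u(96, Y(-14, g(-2))) = 1/(-277) = -1/277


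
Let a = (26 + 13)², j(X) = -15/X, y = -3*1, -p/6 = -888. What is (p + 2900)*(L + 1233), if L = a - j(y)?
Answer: 22618772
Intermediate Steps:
p = 5328 (p = -6*(-888) = 5328)
y = -3
a = 1521 (a = 39² = 1521)
L = 1516 (L = 1521 - (-15)/(-3) = 1521 - (-15)*(-1)/3 = 1521 - 1*5 = 1521 - 5 = 1516)
(p + 2900)*(L + 1233) = (5328 + 2900)*(1516 + 1233) = 8228*2749 = 22618772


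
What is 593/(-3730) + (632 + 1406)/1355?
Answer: 271929/202166 ≈ 1.3451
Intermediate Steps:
593/(-3730) + (632 + 1406)/1355 = 593*(-1/3730) + 2038*(1/1355) = -593/3730 + 2038/1355 = 271929/202166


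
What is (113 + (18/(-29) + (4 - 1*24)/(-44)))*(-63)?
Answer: -2267622/319 ≈ -7108.5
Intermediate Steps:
(113 + (18/(-29) + (4 - 1*24)/(-44)))*(-63) = (113 + (18*(-1/29) + (4 - 24)*(-1/44)))*(-63) = (113 + (-18/29 - 20*(-1/44)))*(-63) = (113 + (-18/29 + 5/11))*(-63) = (113 - 53/319)*(-63) = (35994/319)*(-63) = -2267622/319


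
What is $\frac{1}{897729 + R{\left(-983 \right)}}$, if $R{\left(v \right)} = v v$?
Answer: $\frac{1}{1864018} \approx 5.3648 \cdot 10^{-7}$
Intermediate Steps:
$R{\left(v \right)} = v^{2}$
$\frac{1}{897729 + R{\left(-983 \right)}} = \frac{1}{897729 + \left(-983\right)^{2}} = \frac{1}{897729 + 966289} = \frac{1}{1864018}$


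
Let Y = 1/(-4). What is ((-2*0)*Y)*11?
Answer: 0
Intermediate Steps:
Y = -¼ ≈ -0.25000
((-2*0)*Y)*11 = (-2*0*(-¼))*11 = (0*(-¼))*11 = 0*11 = 0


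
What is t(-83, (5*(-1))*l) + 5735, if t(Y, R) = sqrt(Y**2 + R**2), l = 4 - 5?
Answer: 5735 + sqrt(6914) ≈ 5818.1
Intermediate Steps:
l = -1
t(Y, R) = sqrt(R**2 + Y**2)
t(-83, (5*(-1))*l) + 5735 = sqrt(((5*(-1))*(-1))**2 + (-83)**2) + 5735 = sqrt((-5*(-1))**2 + 6889) + 5735 = sqrt(5**2 + 6889) + 5735 = sqrt(25 + 6889) + 5735 = sqrt(6914) + 5735 = 5735 + sqrt(6914)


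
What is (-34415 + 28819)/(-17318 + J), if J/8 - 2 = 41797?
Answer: -2798/158537 ≈ -0.017649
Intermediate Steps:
J = 334392 (J = 16 + 8*41797 = 16 + 334376 = 334392)
(-34415 + 28819)/(-17318 + J) = (-34415 + 28819)/(-17318 + 334392) = -5596/317074 = -5596*1/317074 = -2798/158537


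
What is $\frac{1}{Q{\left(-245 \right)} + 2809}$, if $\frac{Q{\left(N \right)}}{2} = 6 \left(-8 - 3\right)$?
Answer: $\frac{1}{2677} \approx 0.00037355$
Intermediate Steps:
$Q{\left(N \right)} = -132$ ($Q{\left(N \right)} = 2 \cdot 6 \left(-8 - 3\right) = 2 \cdot 6 \left(-11\right) = 2 \left(-66\right) = -132$)
$\frac{1}{Q{\left(-245 \right)} + 2809} = \frac{1}{-132 + 2809} = \frac{1}{2677}$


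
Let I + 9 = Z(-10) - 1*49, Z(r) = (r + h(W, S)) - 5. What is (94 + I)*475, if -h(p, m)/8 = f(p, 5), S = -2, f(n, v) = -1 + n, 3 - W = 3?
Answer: 13775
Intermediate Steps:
W = 0 (W = 3 - 1*3 = 3 - 3 = 0)
h(p, m) = 8 - 8*p (h(p, m) = -8*(-1 + p) = 8 - 8*p)
Z(r) = 3 + r (Z(r) = (r + (8 - 8*0)) - 5 = (r + (8 + 0)) - 5 = (r + 8) - 5 = (8 + r) - 5 = 3 + r)
I = -65 (I = -9 + ((3 - 10) - 1*49) = -9 + (-7 - 49) = -9 - 56 = -65)
(94 + I)*475 = (94 - 65)*475 = 29*475 = 13775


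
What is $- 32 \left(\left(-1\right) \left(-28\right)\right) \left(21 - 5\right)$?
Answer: $-14336$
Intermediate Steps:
$- 32 \left(\left(-1\right) \left(-28\right)\right) \left(21 - 5\right) = \left(-32\right) 28 \left(21 - 5\right) = \left(-896\right) 16 = -14336$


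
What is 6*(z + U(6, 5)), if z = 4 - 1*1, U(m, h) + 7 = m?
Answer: 12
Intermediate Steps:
U(m, h) = -7 + m
z = 3 (z = 4 - 1 = 3)
6*(z + U(6, 5)) = 6*(3 + (-7 + 6)) = 6*(3 - 1) = 6*2 = 12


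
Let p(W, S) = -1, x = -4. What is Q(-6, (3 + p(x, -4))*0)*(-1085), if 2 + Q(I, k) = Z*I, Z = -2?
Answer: -10850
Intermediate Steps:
Q(I, k) = -2 - 2*I
Q(-6, (3 + p(x, -4))*0)*(-1085) = (-2 - 2*(-6))*(-1085) = (-2 + 12)*(-1085) = 10*(-1085) = -10850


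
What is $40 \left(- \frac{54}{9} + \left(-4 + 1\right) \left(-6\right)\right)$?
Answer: $480$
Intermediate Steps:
$40 \left(- \frac{54}{9} + \left(-4 + 1\right) \left(-6\right)\right) = 40 \left(\left(-54\right) \frac{1}{9} - -18\right) = 40 \left(-6 + 18\right) = 40 \cdot 12 = 480$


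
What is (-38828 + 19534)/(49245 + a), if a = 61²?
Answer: -9647/26483 ≈ -0.36427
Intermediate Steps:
a = 3721
(-38828 + 19534)/(49245 + a) = (-38828 + 19534)/(49245 + 3721) = -19294/52966 = -19294*1/52966 = -9647/26483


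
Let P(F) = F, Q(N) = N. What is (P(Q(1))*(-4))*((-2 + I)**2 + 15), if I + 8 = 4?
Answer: -204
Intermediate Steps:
I = -4 (I = -8 + 4 = -4)
(P(Q(1))*(-4))*((-2 + I)**2 + 15) = (1*(-4))*((-2 - 4)**2 + 15) = -4*((-6)**2 + 15) = -4*(36 + 15) = -4*51 = -204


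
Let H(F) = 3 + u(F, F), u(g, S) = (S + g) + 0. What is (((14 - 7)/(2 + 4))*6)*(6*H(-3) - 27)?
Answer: -315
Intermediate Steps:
u(g, S) = S + g
H(F) = 3 + 2*F (H(F) = 3 + (F + F) = 3 + 2*F)
(((14 - 7)/(2 + 4))*6)*(6*H(-3) - 27) = (((14 - 7)/(2 + 4))*6)*(6*(3 + 2*(-3)) - 27) = ((7/6)*6)*(6*(3 - 6) - 27) = ((7*(⅙))*6)*(6*(-3) - 27) = ((7/6)*6)*(-18 - 27) = 7*(-45) = -315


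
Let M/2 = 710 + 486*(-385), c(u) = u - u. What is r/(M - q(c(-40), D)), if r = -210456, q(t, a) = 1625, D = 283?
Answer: 210456/374425 ≈ 0.56208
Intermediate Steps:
c(u) = 0
M = -372800 (M = 2*(710 + 486*(-385)) = 2*(710 - 187110) = 2*(-186400) = -372800)
r/(M - q(c(-40), D)) = -210456/(-372800 - 1*1625) = -210456/(-372800 - 1625) = -210456/(-374425) = -210456*(-1/374425) = 210456/374425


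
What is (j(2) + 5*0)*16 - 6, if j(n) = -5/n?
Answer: -46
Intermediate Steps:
(j(2) + 5*0)*16 - 6 = (-5/2 + 5*0)*16 - 6 = (-5*½ + 0)*16 - 6 = (-5/2 + 0)*16 - 6 = -5/2*16 - 6 = -40 - 6 = -46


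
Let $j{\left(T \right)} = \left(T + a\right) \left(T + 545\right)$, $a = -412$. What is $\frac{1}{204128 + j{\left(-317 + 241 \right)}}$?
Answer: $- \frac{1}{24744} \approx -4.0414 \cdot 10^{-5}$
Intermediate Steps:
$j{\left(T \right)} = \left(-412 + T\right) \left(545 + T\right)$ ($j{\left(T \right)} = \left(T - 412\right) \left(T + 545\right) = \left(-412 + T\right) \left(545 + T\right)$)
$\frac{1}{204128 + j{\left(-317 + 241 \right)}} = \frac{1}{204128 + \left(-224540 + \left(-317 + 241\right)^{2} + 133 \left(-317 + 241\right)\right)} = \frac{1}{204128 + \left(-224540 + \left(-76\right)^{2} + 133 \left(-76\right)\right)} = \frac{1}{204128 - 228872} = \frac{1}{-24744} = - \frac{1}{24744}$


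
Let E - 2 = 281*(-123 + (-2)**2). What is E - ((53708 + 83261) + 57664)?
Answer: -228070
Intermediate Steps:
E = -33437 (E = 2 + 281*(-123 + (-2)**2) = 2 + 281*(-123 + 4) = 2 + 281*(-119) = 2 - 33439 = -33437)
E - ((53708 + 83261) + 57664) = -33437 - ((53708 + 83261) + 57664) = -33437 - (136969 + 57664) = -33437 - 1*194633 = -33437 - 194633 = -228070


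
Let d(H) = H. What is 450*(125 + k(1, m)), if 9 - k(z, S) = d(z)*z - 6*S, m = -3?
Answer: 51750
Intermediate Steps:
k(z, S) = 9 - z² + 6*S (k(z, S) = 9 - (z*z - 6*S) = 9 - (z² - 6*S) = 9 + (-z² + 6*S) = 9 - z² + 6*S)
450*(125 + k(1, m)) = 450*(125 + (9 - 1*1² + 6*(-3))) = 450*(125 + (9 - 1*1 - 18)) = 450*(125 + (9 - 1 - 18)) = 450*(125 - 10) = 450*115 = 51750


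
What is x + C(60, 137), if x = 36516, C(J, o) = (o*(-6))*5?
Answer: 32406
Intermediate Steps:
C(J, o) = -30*o (C(J, o) = -6*o*5 = -30*o)
x + C(60, 137) = 36516 - 30*137 = 36516 - 4110 = 32406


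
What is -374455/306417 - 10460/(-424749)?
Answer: -51948088325/43383438111 ≈ -1.1974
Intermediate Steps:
-374455/306417 - 10460/(-424749) = -374455*1/306417 - 10460*(-1/424749) = -374455/306417 + 10460/424749 = -51948088325/43383438111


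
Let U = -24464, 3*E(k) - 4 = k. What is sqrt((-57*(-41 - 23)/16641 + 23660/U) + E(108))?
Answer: sqrt(5693277793533)/394482 ≈ 6.0486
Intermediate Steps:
E(k) = 4/3 + k/3
sqrt((-57*(-41 - 23)/16641 + 23660/U) + E(108)) = sqrt((-57*(-41 - 23)/16641 + 23660/(-24464)) + (4/3 + (1/3)*108)) = sqrt((-57*(-64)*(1/16641) + 23660*(-1/24464)) + (4/3 + 36)) = sqrt((3648*(1/16641) - 5915/6116) + 112/3) = sqrt((1216/5547 - 5915/6116) + 112/3) = sqrt(-25373449/33925452 + 112/3) = sqrt(1241176759/33925452) = sqrt(5693277793533)/394482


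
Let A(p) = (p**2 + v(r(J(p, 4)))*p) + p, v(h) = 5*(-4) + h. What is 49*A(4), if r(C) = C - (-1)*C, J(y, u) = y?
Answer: -1372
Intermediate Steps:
r(C) = 2*C (r(C) = C + C = 2*C)
v(h) = -20 + h
A(p) = p + p**2 + p*(-20 + 2*p) (A(p) = (p**2 + (-20 + 2*p)*p) + p = (p**2 + p*(-20 + 2*p)) + p = p + p**2 + p*(-20 + 2*p))
49*A(4) = 49*(4*(-19 + 3*4)) = 49*(4*(-19 + 12)) = 49*(4*(-7)) = 49*(-28) = -1372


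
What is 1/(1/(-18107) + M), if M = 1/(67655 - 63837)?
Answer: 69132526/14289 ≈ 4838.2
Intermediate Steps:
M = 1/3818 ≈ 0.00026192
1/(1/(-18107) + M) = 1/(1/(-18107) + 1/3818) = 1/(-1/18107 + 1/3818) = 1/(14289/69132526) = 69132526/14289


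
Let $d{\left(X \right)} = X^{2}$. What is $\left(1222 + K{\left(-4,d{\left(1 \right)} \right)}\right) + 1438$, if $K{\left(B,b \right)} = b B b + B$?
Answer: $2652$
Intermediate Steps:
$K{\left(B,b \right)} = B + B b^{2}$ ($K{\left(B,b \right)} = B b b + B = B b^{2} + B = B + B b^{2}$)
$\left(1222 + K{\left(-4,d{\left(1 \right)} \right)}\right) + 1438 = \left(1222 - 4 \left(1 + \left(1^{2}\right)^{2}\right)\right) + 1438 = \left(1222 - 4 \left(1 + 1^{2}\right)\right) + 1438 = \left(1222 - 4 \left(1 + 1\right)\right) + 1438 = \left(1222 - 8\right) + 1438 = 1214 + 1438 = 2652$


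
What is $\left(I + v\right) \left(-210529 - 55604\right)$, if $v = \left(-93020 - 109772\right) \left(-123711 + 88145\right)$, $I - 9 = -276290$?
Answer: $-1919410807396803$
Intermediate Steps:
$I = -276281$ ($I = 9 - 276290 = -276281$)
$v = 7212500272$ ($v = \left(-202792\right) \left(-35566\right) = 7212500272$)
$\left(I + v\right) \left(-210529 - 55604\right) = \left(-276281 + 7212500272\right) \left(-210529 - 55604\right) = 7212223991 \left(-266133\right) = -1919410807396803$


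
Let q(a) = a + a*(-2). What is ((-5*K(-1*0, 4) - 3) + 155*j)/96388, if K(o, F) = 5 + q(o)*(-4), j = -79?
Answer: -12273/96388 ≈ -0.12733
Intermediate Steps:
q(a) = -a (q(a) = a - 2*a = -a)
K(o, F) = 5 + 4*o (K(o, F) = 5 - o*(-4) = 5 + 4*o)
((-5*K(-1*0, 4) - 3) + 155*j)/96388 = ((-5*(5 + 4*(-1*0)) - 3) + 155*(-79))/96388 = ((-5*(5 + 4*0) - 3) - 12245)*(1/96388) = ((-5*(5 + 0) - 3) - 12245)*(1/96388) = ((-5*5 - 3) - 12245)*(1/96388) = ((-25 - 3) - 12245)*(1/96388) = (-28 - 12245)*(1/96388) = -12273*1/96388 = -12273/96388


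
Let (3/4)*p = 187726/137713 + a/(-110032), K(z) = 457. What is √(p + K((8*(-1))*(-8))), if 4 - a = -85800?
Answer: 2*√194038095195860617/41176187 ≈ 21.396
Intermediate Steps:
a = 85804 (a = 4 - 1*(-85800) = 4 + 85800 = 85804)
p = 736628415/947052301 (p = 4*(187726/137713 + 85804/(-110032))/3 = 4*(187726*(1/137713) + 85804*(-1/110032))/3 = 4*(187726/137713 - 21451/27508)/3 = (4/3)*(2209885245/3788209204) = 736628415/947052301 ≈ 0.77781)
√(p + K((8*(-1))*(-8))) = √(736628415/947052301 + 457) = √(433539529972/947052301) = 2*√194038095195860617/41176187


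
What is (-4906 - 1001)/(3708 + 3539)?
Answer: -5907/7247 ≈ -0.81510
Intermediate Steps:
(-4906 - 1001)/(3708 + 3539) = -5907/7247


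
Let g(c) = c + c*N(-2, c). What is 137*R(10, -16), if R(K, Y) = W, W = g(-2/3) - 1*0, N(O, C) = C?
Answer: -274/9 ≈ -30.444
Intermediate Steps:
g(c) = c + c**2 (g(c) = c + c*c = c + c**2)
W = -2/9 (W = (-2/3)*(1 - 2/3) - 1*0 = (-2*1/3)*(1 - 2*1/3) + 0 = -2*(1 - 2/3)/3 + 0 = -2/3*1/3 + 0 = -2/9 + 0 = -2/9 ≈ -0.22222)
R(K, Y) = -2/9
137*R(10, -16) = 137*(-2/9) = -274/9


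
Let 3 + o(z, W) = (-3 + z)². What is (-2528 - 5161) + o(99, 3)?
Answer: 1524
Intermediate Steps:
o(z, W) = -3 + (-3 + z)²
(-2528 - 5161) + o(99, 3) = (-2528 - 5161) + (-3 + (-3 + 99)²) = -7689 + (-3 + 96²) = -7689 + (-3 + 9216) = -7689 + 9213 = 1524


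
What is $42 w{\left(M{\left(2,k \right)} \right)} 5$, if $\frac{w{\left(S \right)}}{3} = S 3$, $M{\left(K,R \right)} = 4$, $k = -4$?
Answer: $7560$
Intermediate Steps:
$w{\left(S \right)} = 9 S$ ($w{\left(S \right)} = 3 S 3 = 3 \cdot 3 S = 9 S$)
$42 w{\left(M{\left(2,k \right)} \right)} 5 = 42 \cdot 9 \cdot 4 \cdot 5 = 42 \cdot 36 \cdot 5 = 1512 \cdot 5 = 7560$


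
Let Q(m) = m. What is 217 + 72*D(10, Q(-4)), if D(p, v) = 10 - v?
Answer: 1225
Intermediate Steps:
217 + 72*D(10, Q(-4)) = 217 + 72*(10 - 1*(-4)) = 217 + 72*(10 + 4) = 217 + 72*14 = 217 + 1008 = 1225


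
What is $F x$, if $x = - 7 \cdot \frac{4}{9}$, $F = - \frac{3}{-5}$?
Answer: $- \frac{28}{15} \approx -1.8667$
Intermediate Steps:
$F = \frac{3}{5}$ ($F = \left(-3\right) \left(- \frac{1}{5}\right) = \frac{3}{5} \approx 0.6$)
$x = - \frac{28}{9}$ ($x = - 7 \cdot 4 \cdot \frac{1}{9} = \left(-7\right) \frac{4}{9} = - \frac{28}{9} \approx -3.1111$)
$F x = \frac{3}{5} \left(- \frac{28}{9}\right) = - \frac{28}{15}$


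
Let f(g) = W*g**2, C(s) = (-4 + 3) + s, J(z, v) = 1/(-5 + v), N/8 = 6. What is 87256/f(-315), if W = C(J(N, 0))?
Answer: -43628/59535 ≈ -0.73281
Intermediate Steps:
N = 48 (N = 8*6 = 48)
C(s) = -1 + s
W = -6/5 (W = -1 + 1/(-5 + 0) = -1 + 1/(-5) = -1 - 1/5 = -6/5 ≈ -1.2000)
f(g) = -6*g**2/5
87256/f(-315) = 87256/((-6/5*(-315)**2)) = 87256/((-6/5*99225)) = 87256/(-119070) = 87256*(-1/119070) = -43628/59535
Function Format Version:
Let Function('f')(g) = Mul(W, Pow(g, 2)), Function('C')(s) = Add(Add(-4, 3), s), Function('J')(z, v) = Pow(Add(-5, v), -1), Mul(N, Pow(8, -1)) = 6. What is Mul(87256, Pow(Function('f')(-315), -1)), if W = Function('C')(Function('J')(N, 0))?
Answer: Rational(-43628, 59535) ≈ -0.73281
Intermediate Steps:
N = 48 (N = Mul(8, 6) = 48)
Function('C')(s) = Add(-1, s)
W = Rational(-6, 5) (W = Add(-1, Pow(Add(-5, 0), -1)) = Add(-1, Pow(-5, -1)) = Add(-1, Rational(-1, 5)) = Rational(-6, 5) ≈ -1.2000)
Function('f')(g) = Mul(Rational(-6, 5), Pow(g, 2))
Mul(87256, Pow(Function('f')(-315), -1)) = Mul(87256, Pow(Mul(Rational(-6, 5), Pow(-315, 2)), -1)) = Mul(87256, Pow(Mul(Rational(-6, 5), 99225), -1)) = Mul(87256, Pow(-119070, -1)) = Mul(87256, Rational(-1, 119070)) = Rational(-43628, 59535)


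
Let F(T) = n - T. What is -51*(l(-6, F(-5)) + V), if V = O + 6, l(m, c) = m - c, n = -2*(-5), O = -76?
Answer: 4641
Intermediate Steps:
n = 10
F(T) = 10 - T
V = -70 (V = -76 + 6 = -70)
-51*(l(-6, F(-5)) + V) = -51*((-6 - (10 - 1*(-5))) - 70) = -51*((-6 - (10 + 5)) - 70) = -51*((-6 - 1*15) - 70) = -51*((-6 - 15) - 70) = -51*(-21 - 70) = -51*(-91) = 4641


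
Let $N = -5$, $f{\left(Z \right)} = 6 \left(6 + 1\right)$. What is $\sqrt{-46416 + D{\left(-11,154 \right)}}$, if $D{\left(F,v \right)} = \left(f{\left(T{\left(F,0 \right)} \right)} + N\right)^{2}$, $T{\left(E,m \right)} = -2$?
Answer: $i \sqrt{45047} \approx 212.24 i$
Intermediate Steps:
$f{\left(Z \right)} = 42$ ($f{\left(Z \right)} = 6 \cdot 7 = 42$)
$D{\left(F,v \right)} = 1369$ ($D{\left(F,v \right)} = \left(42 - 5\right)^{2} = 37^{2} = 1369$)
$\sqrt{-46416 + D{\left(-11,154 \right)}} = \sqrt{-46416 + 1369} = \sqrt{-45047} = i \sqrt{45047}$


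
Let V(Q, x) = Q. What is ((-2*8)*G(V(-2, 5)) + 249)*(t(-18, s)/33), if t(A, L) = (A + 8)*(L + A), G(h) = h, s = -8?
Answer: 73060/33 ≈ 2213.9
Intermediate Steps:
t(A, L) = (8 + A)*(A + L)
((-2*8)*G(V(-2, 5)) + 249)*(t(-18, s)/33) = (-2*8*(-2) + 249)*(((-18)² + 8*(-18) + 8*(-8) - 18*(-8))/33) = (-16*(-2) + 249)*((324 - 144 - 64 + 144)*(1/33)) = (32 + 249)*(260*(1/33)) = 281*(260/33) = 73060/33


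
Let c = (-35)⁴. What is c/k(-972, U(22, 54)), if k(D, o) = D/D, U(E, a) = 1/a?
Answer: 1500625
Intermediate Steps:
k(D, o) = 1
c = 1500625
c/k(-972, U(22, 54)) = 1500625/1 = 1500625*1 = 1500625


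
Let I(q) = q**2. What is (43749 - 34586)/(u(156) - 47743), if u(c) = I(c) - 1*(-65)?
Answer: -833/2122 ≈ -0.39255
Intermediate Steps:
u(c) = 65 + c**2 (u(c) = c**2 - 1*(-65) = c**2 + 65 = 65 + c**2)
(43749 - 34586)/(u(156) - 47743) = (43749 - 34586)/((65 + 156**2) - 47743) = 9163/((65 + 24336) - 47743) = 9163/(24401 - 47743) = 9163/(-23342) = 9163*(-1/23342) = -833/2122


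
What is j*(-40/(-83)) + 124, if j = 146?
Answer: 16132/83 ≈ 194.36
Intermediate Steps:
j*(-40/(-83)) + 124 = 146*(-40/(-83)) + 124 = 146*(-40*(-1/83)) + 124 = 146*(40/83) + 124 = 5840/83 + 124 = 16132/83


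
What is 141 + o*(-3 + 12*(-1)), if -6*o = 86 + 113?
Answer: 1277/2 ≈ 638.50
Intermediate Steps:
o = -199/6 (o = -(86 + 113)/6 = -⅙*199 = -199/6 ≈ -33.167)
141 + o*(-3 + 12*(-1)) = 141 - 199*(-3 + 12*(-1))/6 = 141 - 199*(-3 - 12)/6 = 141 - 199/6*(-15) = 141 + 995/2 = 1277/2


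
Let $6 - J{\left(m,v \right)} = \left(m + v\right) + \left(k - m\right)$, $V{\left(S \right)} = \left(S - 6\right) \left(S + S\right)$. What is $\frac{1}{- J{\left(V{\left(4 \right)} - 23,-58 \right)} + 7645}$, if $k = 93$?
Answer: $\frac{1}{7674} \approx 0.00013031$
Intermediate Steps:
$V{\left(S \right)} = 2 S \left(-6 + S\right)$ ($V{\left(S \right)} = \left(-6 + S\right) 2 S = 2 S \left(-6 + S\right)$)
$J{\left(m,v \right)} = -87 - v$ ($J{\left(m,v \right)} = 6 - \left(\left(m + v\right) - \left(-93 + m\right)\right) = 6 - \left(93 + v\right) = -87 - v$)
$\frac{1}{- J{\left(V{\left(4 \right)} - 23,-58 \right)} + 7645} = \frac{1}{- (-87 - -58) + 7645} = \frac{1}{- (-87 + 58) + 7645} = \frac{1}{\left(-1\right) \left(-29\right) + 7645} = \frac{1}{29 + 7645} = \frac{1}{7674}$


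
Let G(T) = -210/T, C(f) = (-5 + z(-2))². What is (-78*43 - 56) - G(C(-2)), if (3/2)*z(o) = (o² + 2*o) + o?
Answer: -1229120/361 ≈ -3404.8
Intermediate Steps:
z(o) = 2*o + 2*o²/3 (z(o) = 2*((o² + 2*o) + o)/3 = 2*(o² + 3*o)/3 = 2*o + 2*o²/3)
C(f) = 361/9 (C(f) = (-5 + (⅔)*(-2)*(3 - 2))² = (-5 + (⅔)*(-2)*1)² = (-5 - 4/3)² = (-19/3)² = 361/9)
(-78*43 - 56) - G(C(-2)) = (-78*43 - 56) - (-210)/361/9 = (-3354 - 56) - (-210)*9/361 = -3410 - 1*(-1890/361) = -3410 + 1890/361 = -1229120/361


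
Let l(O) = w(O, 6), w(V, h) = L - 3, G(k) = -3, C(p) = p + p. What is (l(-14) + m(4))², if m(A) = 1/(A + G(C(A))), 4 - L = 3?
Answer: 1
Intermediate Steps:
C(p) = 2*p
L = 1 (L = 4 - 1*3 = 4 - 3 = 1)
w(V, h) = -2 (w(V, h) = 1 - 3 = -2)
m(A) = 1/(-3 + A) (m(A) = 1/(A - 3) = 1/(-3 + A))
l(O) = -2
(l(-14) + m(4))² = (-2 + 1/(-3 + 4))² = (-2 + 1/1)² = (-2 + 1)² = (-1)² = 1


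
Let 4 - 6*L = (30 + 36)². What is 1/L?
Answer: -3/2176 ≈ -0.0013787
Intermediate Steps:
L = -2176/3 (L = ⅔ - (30 + 36)²/6 = ⅔ - ⅙*66² = ⅔ - ⅙*4356 = ⅔ - 726 = -2176/3 ≈ -725.33)
1/L = 1/(-2176/3) = -3/2176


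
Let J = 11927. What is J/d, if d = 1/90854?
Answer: 1083615658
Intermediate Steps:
d = 1/90854 ≈ 1.1007e-5
J/d = 11927/(1/90854) = 11927*90854 = 1083615658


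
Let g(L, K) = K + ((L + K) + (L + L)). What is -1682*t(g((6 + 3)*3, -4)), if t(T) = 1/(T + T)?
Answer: -841/73 ≈ -11.521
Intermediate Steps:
g(L, K) = 2*K + 3*L (g(L, K) = K + ((K + L) + 2*L) = K + (K + 3*L) = 2*K + 3*L)
t(T) = 1/(2*T)
-1682*t(g((6 + 3)*3, -4)) = -841/(2*(-4) + 3*((6 + 3)*3)) = -841/(-8 + 3*(9*3)) = -841/(-8 + 3*27) = -841/(-8 + 81) = -841/73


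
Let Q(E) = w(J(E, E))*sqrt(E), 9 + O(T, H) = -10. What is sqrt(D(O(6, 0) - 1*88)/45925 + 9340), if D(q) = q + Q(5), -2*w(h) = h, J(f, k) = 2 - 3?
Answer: sqrt(3151846659764 + 3674*sqrt(5))/18370 ≈ 96.644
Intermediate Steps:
O(T, H) = -19 (O(T, H) = -9 - 10 = -19)
J(f, k) = -1
w(h) = -h/2
Q(E) = sqrt(E)/2 (Q(E) = (-1/2*(-1))*sqrt(E) = sqrt(E)/2)
D(q) = q + sqrt(5)/2
sqrt(D(O(6, 0) - 1*88)/45925 + 9340) = sqrt(((-19 - 1*88) + sqrt(5)/2)/45925 + 9340) = sqrt(((-19 - 88) + sqrt(5)/2)*(1/45925) + 9340) = sqrt((-107 + sqrt(5)/2)*(1/45925) + 9340) = sqrt((-107/45925 + sqrt(5)/91850) + 9340) = sqrt(428939393/45925 + sqrt(5)/91850)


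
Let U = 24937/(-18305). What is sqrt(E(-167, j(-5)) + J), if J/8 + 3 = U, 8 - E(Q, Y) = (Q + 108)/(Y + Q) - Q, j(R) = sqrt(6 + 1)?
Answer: sqrt(-10869782330260 + 64970137855*sqrt(7))/(18305*sqrt(167 - sqrt(7))) ≈ 13.938*I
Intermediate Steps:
j(R) = sqrt(7)
E(Q, Y) = 8 + Q - (108 + Q)/(Q + Y) (E(Q, Y) = 8 - ((Q + 108)/(Y + Q) - Q) = 8 - ((108 + Q)/(Q + Y) - Q) = 8 - (-Q + (108 + Q)/(Q + Y)) = 8 + (Q - (108 + Q)/(Q + Y)) = 8 + Q - (108 + Q)/(Q + Y))
U = -24937/18305 (U = 24937*(-1/18305) = -24937/18305 ≈ -1.3623)
J = -638816/18305 (J = -24 + 8*(-24937/18305) = -24 - 199496/18305 = -638816/18305 ≈ -34.898)
sqrt(E(-167, j(-5)) + J) = sqrt((-108 + (-167)**2 + 7*(-167) + 8*sqrt(7) - 167*sqrt(7))/(-167 + sqrt(7)) - 638816/18305) = sqrt((-108 + 27889 - 1169 + 8*sqrt(7) - 167*sqrt(7))/(-167 + sqrt(7)) - 638816/18305) = sqrt((26612 - 159*sqrt(7))/(-167 + sqrt(7)) - 638816/18305) = sqrt(-638816/18305 + (26612 - 159*sqrt(7))/(-167 + sqrt(7)))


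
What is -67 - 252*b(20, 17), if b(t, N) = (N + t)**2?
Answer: -345055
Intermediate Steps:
-67 - 252*b(20, 17) = -67 - 252*(17 + 20)**2 = -67 - 252*37**2 = -67 - 252*1369 = -67 - 344988 = -345055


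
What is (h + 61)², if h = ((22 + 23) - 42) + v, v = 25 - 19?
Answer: 4900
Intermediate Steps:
v = 6
h = 9 (h = ((22 + 23) - 42) + 6 = (45 - 42) + 6 = 3 + 6 = 9)
(h + 61)² = (9 + 61)² = 70² = 4900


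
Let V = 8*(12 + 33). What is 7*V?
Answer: 2520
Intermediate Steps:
V = 360 (V = 8*45 = 360)
7*V = 7*360 = 2520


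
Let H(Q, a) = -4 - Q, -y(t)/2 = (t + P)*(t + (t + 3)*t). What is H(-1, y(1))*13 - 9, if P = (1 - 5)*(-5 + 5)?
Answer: -48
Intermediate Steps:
P = 0 (P = -4*0 = 0)
y(t) = -2*t*(t + t*(3 + t)) (y(t) = -2*(t + 0)*(t + (t + 3)*t) = -2*t*(t + (3 + t)*t) = -2*t*(t + t*(3 + t)))
H(-1, y(1))*13 - 9 = (-4 - 1*(-1))*13 - 9 = (-4 + 1)*13 - 9 = -3*13 - 9 = -39 - 9 = -48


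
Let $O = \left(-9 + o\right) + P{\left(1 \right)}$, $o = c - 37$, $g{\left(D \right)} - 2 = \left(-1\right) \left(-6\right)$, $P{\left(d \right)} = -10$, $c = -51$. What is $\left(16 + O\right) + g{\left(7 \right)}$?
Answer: $-83$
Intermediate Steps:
$g{\left(D \right)} = 8$ ($g{\left(D \right)} = 2 - -6 = 2 + 6 = 8$)
$o = -88$ ($o = -51 - 37 = -88$)
$O = -107$ ($O = \left(-9 - 88\right) - 10 = -97 - 10 = -107$)
$\left(16 + O\right) + g{\left(7 \right)} = \left(16 - 107\right) + 8 = -91 + 8 = -83$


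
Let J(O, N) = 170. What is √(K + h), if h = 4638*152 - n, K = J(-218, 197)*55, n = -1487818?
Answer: 4*√137634 ≈ 1484.0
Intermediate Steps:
K = 9350 (K = 170*55 = 9350)
h = 2192794 (h = 4638*152 - 1*(-1487818) = 704976 + 1487818 = 2192794)
√(K + h) = √(9350 + 2192794) = √2202144 = 4*√137634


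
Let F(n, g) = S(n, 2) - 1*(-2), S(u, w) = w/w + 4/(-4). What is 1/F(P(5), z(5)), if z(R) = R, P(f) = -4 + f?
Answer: ½ ≈ 0.50000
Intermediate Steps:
S(u, w) = 0 (S(u, w) = 1 + 4*(-¼) = 1 - 1 = 0)
F(n, g) = 2 (F(n, g) = 0 - 1*(-2) = 0 + 2 = 2)
1/F(P(5), z(5)) = 1/2 = ½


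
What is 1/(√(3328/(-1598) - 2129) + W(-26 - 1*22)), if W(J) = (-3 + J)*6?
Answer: -244494/76517899 - I*√1360485265/76517899 ≈ -0.0031953 - 0.00048204*I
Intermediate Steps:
W(J) = -18 + 6*J
1/(√(3328/(-1598) - 2129) + W(-26 - 1*22)) = 1/(√(3328/(-1598) - 2129) + (-18 + 6*(-26 - 1*22))) = 1/(√(3328*(-1/1598) - 2129) + (-18 + 6*(-26 - 22))) = 1/(√(-1664/799 - 2129) + (-18 + 6*(-48))) = 1/(√(-1702735/799) + (-18 - 288)) = 1/(I*√1360485265/799 - 306) = 1/(-306 + I*√1360485265/799)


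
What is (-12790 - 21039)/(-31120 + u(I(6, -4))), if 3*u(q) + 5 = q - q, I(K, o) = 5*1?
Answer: 101487/93365 ≈ 1.0870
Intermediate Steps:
I(K, o) = 5
u(q) = -5/3 (u(q) = -5/3 + (q - q)/3 = -5/3 + (⅓)*0 = -5/3 + 0 = -5/3)
(-12790 - 21039)/(-31120 + u(I(6, -4))) = (-12790 - 21039)/(-31120 - 5/3) = -33829/(-93365/3) = -33829*(-3/93365) = 101487/93365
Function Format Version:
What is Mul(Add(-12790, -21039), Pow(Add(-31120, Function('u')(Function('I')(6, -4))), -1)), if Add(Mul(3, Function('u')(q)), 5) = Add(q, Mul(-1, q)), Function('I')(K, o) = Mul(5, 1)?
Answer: Rational(101487, 93365) ≈ 1.0870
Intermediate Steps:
Function('I')(K, o) = 5
Function('u')(q) = Rational(-5, 3) (Function('u')(q) = Add(Rational(-5, 3), Mul(Rational(1, 3), Add(q, Mul(-1, q)))) = Add(Rational(-5, 3), Mul(Rational(1, 3), 0)) = Add(Rational(-5, 3), 0) = Rational(-5, 3))
Mul(Add(-12790, -21039), Pow(Add(-31120, Function('u')(Function('I')(6, -4))), -1)) = Mul(Add(-12790, -21039), Pow(Add(-31120, Rational(-5, 3)), -1)) = Mul(-33829, Pow(Rational(-93365, 3), -1)) = Mul(-33829, Rational(-3, 93365)) = Rational(101487, 93365)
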